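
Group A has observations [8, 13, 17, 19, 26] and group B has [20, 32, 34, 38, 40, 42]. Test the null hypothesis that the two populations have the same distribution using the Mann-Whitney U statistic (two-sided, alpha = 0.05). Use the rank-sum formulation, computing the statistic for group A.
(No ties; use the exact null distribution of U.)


Step 1: Combine and sort all 11 observations; assign midranks.
sorted (value, group): (8,X), (13,X), (17,X), (19,X), (20,Y), (26,X), (32,Y), (34,Y), (38,Y), (40,Y), (42,Y)
ranks: 8->1, 13->2, 17->3, 19->4, 20->5, 26->6, 32->7, 34->8, 38->9, 40->10, 42->11
Step 2: Rank sum for X: R1 = 1 + 2 + 3 + 4 + 6 = 16.
Step 3: U_X = R1 - n1(n1+1)/2 = 16 - 5*6/2 = 16 - 15 = 1.
       U_Y = n1*n2 - U_X = 30 - 1 = 29.
Step 4: No ties, so the exact null distribution of U (based on enumerating the C(11,5) = 462 equally likely rank assignments) gives the two-sided p-value.
Step 5: p-value = 0.008658; compare to alpha = 0.05. reject H0.

U_X = 1, p = 0.008658, reject H0 at alpha = 0.05.


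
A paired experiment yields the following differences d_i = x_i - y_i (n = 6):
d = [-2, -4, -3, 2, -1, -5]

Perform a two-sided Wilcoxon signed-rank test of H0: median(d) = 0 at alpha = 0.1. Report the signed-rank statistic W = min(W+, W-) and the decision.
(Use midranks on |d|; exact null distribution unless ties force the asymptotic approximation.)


Step 1: Drop any zero differences (none here) and take |d_i|.
|d| = [2, 4, 3, 2, 1, 5]
Step 2: Midrank |d_i| (ties get averaged ranks).
ranks: |2|->2.5, |4|->5, |3|->4, |2|->2.5, |1|->1, |5|->6
Step 3: Attach original signs; sum ranks with positive sign and with negative sign.
W+ = 2.5 = 2.5
W- = 2.5 + 5 + 4 + 1 + 6 = 18.5
(Check: W+ + W- = 21 should equal n(n+1)/2 = 21.)
Step 4: Test statistic W = min(W+, W-) = 2.5.
Step 5: Ties in |d|, so use the tie-corrected normal approximation.
        E[W] = n(n+1)/4 = 6*7/4 = 10.5.
        Tie groups: |d|=2 (t=2); sum(t^3 - t) = 6.
        Var[W] = n(n+1)(2n+1)/24 - sum(t^3-t)/48 = 546/24 - 6/48 = 22.625.
        z = (W - E[W]) / sqrt(Var[W]) = (2.5 - 10.5) / 4.7566 = -1.6819.
        Two-sided p = 2*Phi(z) = 0.092592.
Step 6: alpha = 0.1. reject H0.

W+ = 2.5, W- = 18.5, W = min = 2.5, p = 0.092592, reject H0.


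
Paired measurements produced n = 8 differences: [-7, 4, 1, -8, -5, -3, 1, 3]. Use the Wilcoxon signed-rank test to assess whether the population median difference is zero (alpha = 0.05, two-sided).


Step 1: Drop any zero differences (none here) and take |d_i|.
|d| = [7, 4, 1, 8, 5, 3, 1, 3]
Step 2: Midrank |d_i| (ties get averaged ranks).
ranks: |7|->7, |4|->5, |1|->1.5, |8|->8, |5|->6, |3|->3.5, |1|->1.5, |3|->3.5
Step 3: Attach original signs; sum ranks with positive sign and with negative sign.
W+ = 5 + 1.5 + 1.5 + 3.5 = 11.5
W- = 7 + 8 + 6 + 3.5 = 24.5
(Check: W+ + W- = 36 should equal n(n+1)/2 = 36.)
Step 4: Test statistic W = min(W+, W-) = 11.5.
Step 5: Ties in |d|, so use the tie-corrected normal approximation.
        E[W] = n(n+1)/4 = 8*9/4 = 18.
        Tie groups: |d|=1 (t=2), |d|=3 (t=2); sum(t^3 - t) = 12.
        Var[W] = n(n+1)(2n+1)/24 - sum(t^3-t)/48 = 1224/24 - 12/48 = 50.75.
        z = (W - E[W]) / sqrt(Var[W]) = (11.5 - 18) / 7.1239 = -0.9124.
        Two-sided p = 2*Phi(z) = 0.361547.
Step 6: alpha = 0.05. fail to reject H0.

W+ = 11.5, W- = 24.5, W = min = 11.5, p = 0.361547, fail to reject H0.


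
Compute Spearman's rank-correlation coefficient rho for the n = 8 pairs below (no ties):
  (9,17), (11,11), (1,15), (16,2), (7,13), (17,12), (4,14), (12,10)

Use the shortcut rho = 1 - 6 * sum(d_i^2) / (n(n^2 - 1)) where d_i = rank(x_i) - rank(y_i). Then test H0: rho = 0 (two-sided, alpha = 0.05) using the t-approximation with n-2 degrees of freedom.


Step 1: Rank x and y separately (midranks; no ties here).
rank(x): 9->4, 11->5, 1->1, 16->7, 7->3, 17->8, 4->2, 12->6
rank(y): 17->8, 11->3, 15->7, 2->1, 13->5, 12->4, 14->6, 10->2
Step 2: d_i = R_x(i) - R_y(i); compute d_i^2.
  (4-8)^2=16, (5-3)^2=4, (1-7)^2=36, (7-1)^2=36, (3-5)^2=4, (8-4)^2=16, (2-6)^2=16, (6-2)^2=16
sum(d^2) = 144.
Step 3: rho = 1 - 6*144 / (8*(8^2 - 1)) = 1 - 864/504 = -0.714286.
Step 4: Under H0, t = rho * sqrt((n-2)/(1-rho^2)) = -2.5000 ~ t(6).
Step 5: Two-sided p-value from the t-distribution with 6 df = 0.046528.
Step 6: alpha = 0.05. reject H0.

rho = -0.7143, p = 0.046528, reject H0 at alpha = 0.05.


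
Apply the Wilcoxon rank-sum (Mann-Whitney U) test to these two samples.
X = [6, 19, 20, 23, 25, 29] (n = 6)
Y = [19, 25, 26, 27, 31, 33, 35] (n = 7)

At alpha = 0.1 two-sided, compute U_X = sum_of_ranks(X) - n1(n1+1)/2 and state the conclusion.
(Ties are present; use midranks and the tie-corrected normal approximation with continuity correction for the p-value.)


Step 1: Combine and sort all 13 observations; assign midranks.
sorted (value, group): (6,X), (19,X), (19,Y), (20,X), (23,X), (25,X), (25,Y), (26,Y), (27,Y), (29,X), (31,Y), (33,Y), (35,Y)
ranks: 6->1, 19->2.5, 19->2.5, 20->4, 23->5, 25->6.5, 25->6.5, 26->8, 27->9, 29->10, 31->11, 33->12, 35->13
Step 2: Rank sum for X: R1 = 1 + 2.5 + 4 + 5 + 6.5 + 10 = 29.
Step 3: U_X = R1 - n1(n1+1)/2 = 29 - 6*7/2 = 29 - 21 = 8.
       U_Y = n1*n2 - U_X = 42 - 8 = 34.
Step 4: Ties are present, so use the tie-corrected normal approximation (with continuity correction) for the p-value.
Step 5: p-value = 0.073351; compare to alpha = 0.1. reject H0.

U_X = 8, p = 0.073351, reject H0 at alpha = 0.1.


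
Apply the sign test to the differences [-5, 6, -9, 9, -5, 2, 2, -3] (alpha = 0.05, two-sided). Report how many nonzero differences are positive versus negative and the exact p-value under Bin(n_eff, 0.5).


Step 1: Discard zero differences. Original n = 8; n_eff = number of nonzero differences = 8.
Nonzero differences (with sign): -5, +6, -9, +9, -5, +2, +2, -3
Step 2: Count signs: positive = 4, negative = 4.
Step 3: Under H0: P(positive) = 0.5, so the number of positives S ~ Bin(8, 0.5).
Step 4: Two-sided exact p-value = sum of Bin(8,0.5) probabilities at or below the observed probability = 1.000000.
Step 5: alpha = 0.05. fail to reject H0.

n_eff = 8, pos = 4, neg = 4, p = 1.000000, fail to reject H0.


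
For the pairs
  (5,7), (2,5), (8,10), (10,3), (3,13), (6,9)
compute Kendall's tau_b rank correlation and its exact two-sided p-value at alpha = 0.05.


Step 1: Enumerate the 15 unordered pairs (i,j) with i<j and classify each by sign(x_j-x_i) * sign(y_j-y_i).
  (1,2):dx=-3,dy=-2->C; (1,3):dx=+3,dy=+3->C; (1,4):dx=+5,dy=-4->D; (1,5):dx=-2,dy=+6->D
  (1,6):dx=+1,dy=+2->C; (2,3):dx=+6,dy=+5->C; (2,4):dx=+8,dy=-2->D; (2,5):dx=+1,dy=+8->C
  (2,6):dx=+4,dy=+4->C; (3,4):dx=+2,dy=-7->D; (3,5):dx=-5,dy=+3->D; (3,6):dx=-2,dy=-1->C
  (4,5):dx=-7,dy=+10->D; (4,6):dx=-4,dy=+6->D; (5,6):dx=+3,dy=-4->D
Step 2: C = 7, D = 8, total pairs = 15.
Step 3: tau = (C - D)/(n(n-1)/2) = (7 - 8)/15 = -0.066667.
Step 4: Exact two-sided p-value (enumerate n! = 720 permutations of y under H0): p = 1.000000.
Step 5: alpha = 0.05. fail to reject H0.

tau_b = -0.0667 (C=7, D=8), p = 1.000000, fail to reject H0.


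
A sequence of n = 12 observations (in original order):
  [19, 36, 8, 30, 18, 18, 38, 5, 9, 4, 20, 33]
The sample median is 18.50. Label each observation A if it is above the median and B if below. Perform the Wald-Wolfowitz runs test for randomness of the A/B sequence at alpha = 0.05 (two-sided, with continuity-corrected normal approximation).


Step 1: Compute median = 18.50; label A = above, B = below.
Labels in order: AABABBABBBAA  (n_A = 6, n_B = 6)
Step 2: Count runs R = 7.
Step 3: Under H0 (random ordering), E[R] = 2*n_A*n_B/(n_A+n_B) + 1 = 2*6*6/12 + 1 = 7.0000.
        Var[R] = 2*n_A*n_B*(2*n_A*n_B - n_A - n_B) / ((n_A+n_B)^2 * (n_A+n_B-1)) = 4320/1584 = 2.7273.
        SD[R] = 1.6514.
Step 4: R = E[R], so z = 0 with no continuity correction.
Step 5: Two-sided p-value via normal approximation = 2*(1 - Phi(|z|)) = 1.000000.
Step 6: alpha = 0.05. fail to reject H0.

R = 7, z = 0.0000, p = 1.000000, fail to reject H0.


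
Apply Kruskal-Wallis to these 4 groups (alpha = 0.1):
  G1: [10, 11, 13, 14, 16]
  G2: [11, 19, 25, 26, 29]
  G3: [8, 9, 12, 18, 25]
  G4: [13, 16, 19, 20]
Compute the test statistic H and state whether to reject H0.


Step 1: Combine all N = 19 observations and assign midranks.
sorted (value, group, rank): (8,G3,1), (9,G3,2), (10,G1,3), (11,G1,4.5), (11,G2,4.5), (12,G3,6), (13,G1,7.5), (13,G4,7.5), (14,G1,9), (16,G1,10.5), (16,G4,10.5), (18,G3,12), (19,G2,13.5), (19,G4,13.5), (20,G4,15), (25,G2,16.5), (25,G3,16.5), (26,G2,18), (29,G2,19)
Step 2: Sum ranks within each group.
R_1 = 34.5 (n_1 = 5)
R_2 = 71.5 (n_2 = 5)
R_3 = 37.5 (n_3 = 5)
R_4 = 46.5 (n_4 = 4)
Step 3: H = 12/(N(N+1)) * sum(R_i^2/n_i) - 3(N+1)
     = 12/(19*20) * (34.5^2/5 + 71.5^2/5 + 37.5^2/5 + 46.5^2/4) - 3*20
     = 0.031579 * 2082.31 - 60
     = 5.757237.
Step 4: Ties present; correction factor C = 1 - 30/(19^3 - 19) = 0.995614. Corrected H = 5.757237 / 0.995614 = 5.782599.
Step 5: Under H0, H ~ chi^2(3); p-value = 0.122680.
Step 6: alpha = 0.1. fail to reject H0.

H = 5.7826, df = 3, p = 0.122680, fail to reject H0.


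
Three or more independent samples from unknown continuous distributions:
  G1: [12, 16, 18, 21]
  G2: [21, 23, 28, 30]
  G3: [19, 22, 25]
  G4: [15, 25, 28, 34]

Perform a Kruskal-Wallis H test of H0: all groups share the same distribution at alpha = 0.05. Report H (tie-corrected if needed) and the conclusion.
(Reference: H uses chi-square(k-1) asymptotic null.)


Step 1: Combine all N = 15 observations and assign midranks.
sorted (value, group, rank): (12,G1,1), (15,G4,2), (16,G1,3), (18,G1,4), (19,G3,5), (21,G1,6.5), (21,G2,6.5), (22,G3,8), (23,G2,9), (25,G3,10.5), (25,G4,10.5), (28,G2,12.5), (28,G4,12.5), (30,G2,14), (34,G4,15)
Step 2: Sum ranks within each group.
R_1 = 14.5 (n_1 = 4)
R_2 = 42 (n_2 = 4)
R_3 = 23.5 (n_3 = 3)
R_4 = 40 (n_4 = 4)
Step 3: H = 12/(N(N+1)) * sum(R_i^2/n_i) - 3(N+1)
     = 12/(15*16) * (14.5^2/4 + 42^2/4 + 23.5^2/3 + 40^2/4) - 3*16
     = 0.050000 * 1077.65 - 48
     = 5.882292.
Step 4: Ties present; correction factor C = 1 - 18/(15^3 - 15) = 0.994643. Corrected H = 5.882292 / 0.994643 = 5.913974.
Step 5: Under H0, H ~ chi^2(3); p-value = 0.115871.
Step 6: alpha = 0.05. fail to reject H0.

H = 5.9140, df = 3, p = 0.115871, fail to reject H0.


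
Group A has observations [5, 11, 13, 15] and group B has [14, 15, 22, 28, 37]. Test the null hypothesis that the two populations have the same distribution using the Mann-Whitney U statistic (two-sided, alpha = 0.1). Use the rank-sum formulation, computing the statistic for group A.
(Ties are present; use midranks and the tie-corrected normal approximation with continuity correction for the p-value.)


Step 1: Combine and sort all 9 observations; assign midranks.
sorted (value, group): (5,X), (11,X), (13,X), (14,Y), (15,X), (15,Y), (22,Y), (28,Y), (37,Y)
ranks: 5->1, 11->2, 13->3, 14->4, 15->5.5, 15->5.5, 22->7, 28->8, 37->9
Step 2: Rank sum for X: R1 = 1 + 2 + 3 + 5.5 = 11.5.
Step 3: U_X = R1 - n1(n1+1)/2 = 11.5 - 4*5/2 = 11.5 - 10 = 1.5.
       U_Y = n1*n2 - U_X = 20 - 1.5 = 18.5.
Step 4: Ties are present, so use the tie-corrected normal approximation (with continuity correction) for the p-value.
Step 5: p-value = 0.049090; compare to alpha = 0.1. reject H0.

U_X = 1.5, p = 0.049090, reject H0 at alpha = 0.1.


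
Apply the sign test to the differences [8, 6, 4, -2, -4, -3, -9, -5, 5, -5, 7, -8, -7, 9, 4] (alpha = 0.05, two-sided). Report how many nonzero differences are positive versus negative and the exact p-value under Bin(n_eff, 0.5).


Step 1: Discard zero differences. Original n = 15; n_eff = number of nonzero differences = 15.
Nonzero differences (with sign): +8, +6, +4, -2, -4, -3, -9, -5, +5, -5, +7, -8, -7, +9, +4
Step 2: Count signs: positive = 7, negative = 8.
Step 3: Under H0: P(positive) = 0.5, so the number of positives S ~ Bin(15, 0.5).
Step 4: Two-sided exact p-value = sum of Bin(15,0.5) probabilities at or below the observed probability = 1.000000.
Step 5: alpha = 0.05. fail to reject H0.

n_eff = 15, pos = 7, neg = 8, p = 1.000000, fail to reject H0.


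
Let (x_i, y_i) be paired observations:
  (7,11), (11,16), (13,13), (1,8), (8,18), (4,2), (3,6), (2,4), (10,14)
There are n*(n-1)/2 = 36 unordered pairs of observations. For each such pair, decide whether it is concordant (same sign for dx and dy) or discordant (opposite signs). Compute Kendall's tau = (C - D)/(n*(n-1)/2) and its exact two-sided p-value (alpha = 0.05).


Step 1: Enumerate the 36 unordered pairs (i,j) with i<j and classify each by sign(x_j-x_i) * sign(y_j-y_i).
  (1,2):dx=+4,dy=+5->C; (1,3):dx=+6,dy=+2->C; (1,4):dx=-6,dy=-3->C; (1,5):dx=+1,dy=+7->C
  (1,6):dx=-3,dy=-9->C; (1,7):dx=-4,dy=-5->C; (1,8):dx=-5,dy=-7->C; (1,9):dx=+3,dy=+3->C
  (2,3):dx=+2,dy=-3->D; (2,4):dx=-10,dy=-8->C; (2,5):dx=-3,dy=+2->D; (2,6):dx=-7,dy=-14->C
  (2,7):dx=-8,dy=-10->C; (2,8):dx=-9,dy=-12->C; (2,9):dx=-1,dy=-2->C; (3,4):dx=-12,dy=-5->C
  (3,5):dx=-5,dy=+5->D; (3,6):dx=-9,dy=-11->C; (3,7):dx=-10,dy=-7->C; (3,8):dx=-11,dy=-9->C
  (3,9):dx=-3,dy=+1->D; (4,5):dx=+7,dy=+10->C; (4,6):dx=+3,dy=-6->D; (4,7):dx=+2,dy=-2->D
  (4,8):dx=+1,dy=-4->D; (4,9):dx=+9,dy=+6->C; (5,6):dx=-4,dy=-16->C; (5,7):dx=-5,dy=-12->C
  (5,8):dx=-6,dy=-14->C; (5,9):dx=+2,dy=-4->D; (6,7):dx=-1,dy=+4->D; (6,8):dx=-2,dy=+2->D
  (6,9):dx=+6,dy=+12->C; (7,8):dx=-1,dy=-2->C; (7,9):dx=+7,dy=+8->C; (8,9):dx=+8,dy=+10->C
Step 2: C = 26, D = 10, total pairs = 36.
Step 3: tau = (C - D)/(n(n-1)/2) = (26 - 10)/36 = 0.444444.
Step 4: Exact two-sided p-value (enumerate n! = 362880 permutations of y under H0): p = 0.119439.
Step 5: alpha = 0.05. fail to reject H0.

tau_b = 0.4444 (C=26, D=10), p = 0.119439, fail to reject H0.


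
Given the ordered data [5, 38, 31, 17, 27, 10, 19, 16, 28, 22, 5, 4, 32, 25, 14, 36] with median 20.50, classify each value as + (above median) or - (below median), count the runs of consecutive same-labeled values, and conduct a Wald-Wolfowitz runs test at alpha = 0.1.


Step 1: Compute median = 20.50; label A = above, B = below.
Labels in order: BAABABBBAABBAABA  (n_A = 8, n_B = 8)
Step 2: Count runs R = 10.
Step 3: Under H0 (random ordering), E[R] = 2*n_A*n_B/(n_A+n_B) + 1 = 2*8*8/16 + 1 = 9.0000.
        Var[R] = 2*n_A*n_B*(2*n_A*n_B - n_A - n_B) / ((n_A+n_B)^2 * (n_A+n_B-1)) = 14336/3840 = 3.7333.
        SD[R] = 1.9322.
Step 4: Continuity-corrected z = (R - 0.5 - E[R]) / SD[R] = (10 - 0.5 - 9.0000) / 1.9322 = 0.2588.
Step 5: Two-sided p-value via normal approximation = 2*(1 - Phi(|z|)) = 0.795809.
Step 6: alpha = 0.1. fail to reject H0.

R = 10, z = 0.2588, p = 0.795809, fail to reject H0.


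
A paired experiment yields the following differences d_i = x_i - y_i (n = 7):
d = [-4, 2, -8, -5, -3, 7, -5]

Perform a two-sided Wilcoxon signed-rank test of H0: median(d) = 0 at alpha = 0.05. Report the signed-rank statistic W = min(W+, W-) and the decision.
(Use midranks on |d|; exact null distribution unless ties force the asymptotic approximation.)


Step 1: Drop any zero differences (none here) and take |d_i|.
|d| = [4, 2, 8, 5, 3, 7, 5]
Step 2: Midrank |d_i| (ties get averaged ranks).
ranks: |4|->3, |2|->1, |8|->7, |5|->4.5, |3|->2, |7|->6, |5|->4.5
Step 3: Attach original signs; sum ranks with positive sign and with negative sign.
W+ = 1 + 6 = 7
W- = 3 + 7 + 4.5 + 2 + 4.5 = 21
(Check: W+ + W- = 28 should equal n(n+1)/2 = 28.)
Step 4: Test statistic W = min(W+, W-) = 7.
Step 5: Ties in |d|, so use the tie-corrected normal approximation.
        E[W] = n(n+1)/4 = 7*8/4 = 14.
        Tie groups: |d|=5 (t=2); sum(t^3 - t) = 6.
        Var[W] = n(n+1)(2n+1)/24 - sum(t^3-t)/48 = 840/24 - 6/48 = 34.875.
        z = (W - E[W]) / sqrt(Var[W]) = (7 - 14) / 5.9055 = -1.1853.
        Two-sided p = 2*Phi(z) = 0.235885.
Step 6: alpha = 0.05. fail to reject H0.

W+ = 7, W- = 21, W = min = 7, p = 0.235885, fail to reject H0.


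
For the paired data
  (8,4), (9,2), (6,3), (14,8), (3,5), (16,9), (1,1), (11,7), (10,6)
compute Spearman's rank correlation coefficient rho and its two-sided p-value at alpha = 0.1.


Step 1: Rank x and y separately (midranks; no ties here).
rank(x): 8->4, 9->5, 6->3, 14->8, 3->2, 16->9, 1->1, 11->7, 10->6
rank(y): 4->4, 2->2, 3->3, 8->8, 5->5, 9->9, 1->1, 7->7, 6->6
Step 2: d_i = R_x(i) - R_y(i); compute d_i^2.
  (4-4)^2=0, (5-2)^2=9, (3-3)^2=0, (8-8)^2=0, (2-5)^2=9, (9-9)^2=0, (1-1)^2=0, (7-7)^2=0, (6-6)^2=0
sum(d^2) = 18.
Step 3: rho = 1 - 6*18 / (9*(9^2 - 1)) = 1 - 108/720 = 0.850000.
Step 4: Under H0, t = rho * sqrt((n-2)/(1-rho^2)) = 4.2691 ~ t(7).
Step 5: Two-sided p-value from the t-distribution with 7 df = 0.003705.
Step 6: alpha = 0.1. reject H0.

rho = 0.8500, p = 0.003705, reject H0 at alpha = 0.1.


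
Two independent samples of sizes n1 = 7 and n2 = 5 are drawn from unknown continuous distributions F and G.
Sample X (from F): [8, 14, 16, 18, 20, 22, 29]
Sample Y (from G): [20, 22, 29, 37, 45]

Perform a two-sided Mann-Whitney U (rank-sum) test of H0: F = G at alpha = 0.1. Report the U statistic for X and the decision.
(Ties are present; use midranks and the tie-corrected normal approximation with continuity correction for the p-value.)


Step 1: Combine and sort all 12 observations; assign midranks.
sorted (value, group): (8,X), (14,X), (16,X), (18,X), (20,X), (20,Y), (22,X), (22,Y), (29,X), (29,Y), (37,Y), (45,Y)
ranks: 8->1, 14->2, 16->3, 18->4, 20->5.5, 20->5.5, 22->7.5, 22->7.5, 29->9.5, 29->9.5, 37->11, 45->12
Step 2: Rank sum for X: R1 = 1 + 2 + 3 + 4 + 5.5 + 7.5 + 9.5 = 32.5.
Step 3: U_X = R1 - n1(n1+1)/2 = 32.5 - 7*8/2 = 32.5 - 28 = 4.5.
       U_Y = n1*n2 - U_X = 35 - 4.5 = 30.5.
Step 4: Ties are present, so use the tie-corrected normal approximation (with continuity correction) for the p-value.
Step 5: p-value = 0.041278; compare to alpha = 0.1. reject H0.

U_X = 4.5, p = 0.041278, reject H0 at alpha = 0.1.


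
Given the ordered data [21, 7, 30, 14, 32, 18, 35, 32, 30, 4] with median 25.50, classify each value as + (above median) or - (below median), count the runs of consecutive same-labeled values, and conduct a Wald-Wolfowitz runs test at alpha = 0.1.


Step 1: Compute median = 25.50; label A = above, B = below.
Labels in order: BBABABAAAB  (n_A = 5, n_B = 5)
Step 2: Count runs R = 7.
Step 3: Under H0 (random ordering), E[R] = 2*n_A*n_B/(n_A+n_B) + 1 = 2*5*5/10 + 1 = 6.0000.
        Var[R] = 2*n_A*n_B*(2*n_A*n_B - n_A - n_B) / ((n_A+n_B)^2 * (n_A+n_B-1)) = 2000/900 = 2.2222.
        SD[R] = 1.4907.
Step 4: Continuity-corrected z = (R - 0.5 - E[R]) / SD[R] = (7 - 0.5 - 6.0000) / 1.4907 = 0.3354.
Step 5: Two-sided p-value via normal approximation = 2*(1 - Phi(|z|)) = 0.737316.
Step 6: alpha = 0.1. fail to reject H0.

R = 7, z = 0.3354, p = 0.737316, fail to reject H0.


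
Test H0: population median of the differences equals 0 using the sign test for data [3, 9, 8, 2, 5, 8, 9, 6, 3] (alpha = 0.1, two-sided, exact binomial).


Step 1: Discard zero differences. Original n = 9; n_eff = number of nonzero differences = 9.
Nonzero differences (with sign): +3, +9, +8, +2, +5, +8, +9, +6, +3
Step 2: Count signs: positive = 9, negative = 0.
Step 3: Under H0: P(positive) = 0.5, so the number of positives S ~ Bin(9, 0.5).
Step 4: Two-sided exact p-value = sum of Bin(9,0.5) probabilities at or below the observed probability = 0.003906.
Step 5: alpha = 0.1. reject H0.

n_eff = 9, pos = 9, neg = 0, p = 0.003906, reject H0.


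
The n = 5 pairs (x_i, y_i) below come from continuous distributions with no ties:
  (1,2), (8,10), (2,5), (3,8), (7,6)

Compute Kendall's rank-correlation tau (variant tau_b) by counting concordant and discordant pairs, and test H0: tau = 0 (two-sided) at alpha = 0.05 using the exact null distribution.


Step 1: Enumerate the 10 unordered pairs (i,j) with i<j and classify each by sign(x_j-x_i) * sign(y_j-y_i).
  (1,2):dx=+7,dy=+8->C; (1,3):dx=+1,dy=+3->C; (1,4):dx=+2,dy=+6->C; (1,5):dx=+6,dy=+4->C
  (2,3):dx=-6,dy=-5->C; (2,4):dx=-5,dy=-2->C; (2,5):dx=-1,dy=-4->C; (3,4):dx=+1,dy=+3->C
  (3,5):dx=+5,dy=+1->C; (4,5):dx=+4,dy=-2->D
Step 2: C = 9, D = 1, total pairs = 10.
Step 3: tau = (C - D)/(n(n-1)/2) = (9 - 1)/10 = 0.800000.
Step 4: Exact two-sided p-value (enumerate n! = 120 permutations of y under H0): p = 0.083333.
Step 5: alpha = 0.05. fail to reject H0.

tau_b = 0.8000 (C=9, D=1), p = 0.083333, fail to reject H0.


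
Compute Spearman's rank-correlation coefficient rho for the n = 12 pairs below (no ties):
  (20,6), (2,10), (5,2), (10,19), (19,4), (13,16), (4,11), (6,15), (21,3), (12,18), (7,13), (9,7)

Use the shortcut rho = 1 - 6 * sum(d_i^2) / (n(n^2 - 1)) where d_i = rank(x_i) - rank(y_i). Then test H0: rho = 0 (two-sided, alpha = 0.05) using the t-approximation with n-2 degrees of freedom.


Step 1: Rank x and y separately (midranks; no ties here).
rank(x): 20->11, 2->1, 5->3, 10->7, 19->10, 13->9, 4->2, 6->4, 21->12, 12->8, 7->5, 9->6
rank(y): 6->4, 10->6, 2->1, 19->12, 4->3, 16->10, 11->7, 15->9, 3->2, 18->11, 13->8, 7->5
Step 2: d_i = R_x(i) - R_y(i); compute d_i^2.
  (11-4)^2=49, (1-6)^2=25, (3-1)^2=4, (7-12)^2=25, (10-3)^2=49, (9-10)^2=1, (2-7)^2=25, (4-9)^2=25, (12-2)^2=100, (8-11)^2=9, (5-8)^2=9, (6-5)^2=1
sum(d^2) = 322.
Step 3: rho = 1 - 6*322 / (12*(12^2 - 1)) = 1 - 1932/1716 = -0.125874.
Step 4: Under H0, t = rho * sqrt((n-2)/(1-rho^2)) = -0.4012 ~ t(10).
Step 5: Two-sided p-value from the t-distribution with 10 df = 0.696683.
Step 6: alpha = 0.05. fail to reject H0.

rho = -0.1259, p = 0.696683, fail to reject H0 at alpha = 0.05.


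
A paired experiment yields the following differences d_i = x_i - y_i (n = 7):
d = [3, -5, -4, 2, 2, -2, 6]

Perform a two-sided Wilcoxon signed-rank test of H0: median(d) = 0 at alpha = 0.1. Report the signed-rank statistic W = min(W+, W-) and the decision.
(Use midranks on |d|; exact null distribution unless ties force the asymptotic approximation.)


Step 1: Drop any zero differences (none here) and take |d_i|.
|d| = [3, 5, 4, 2, 2, 2, 6]
Step 2: Midrank |d_i| (ties get averaged ranks).
ranks: |3|->4, |5|->6, |4|->5, |2|->2, |2|->2, |2|->2, |6|->7
Step 3: Attach original signs; sum ranks with positive sign and with negative sign.
W+ = 4 + 2 + 2 + 7 = 15
W- = 6 + 5 + 2 = 13
(Check: W+ + W- = 28 should equal n(n+1)/2 = 28.)
Step 4: Test statistic W = min(W+, W-) = 13.
Step 5: Ties in |d|, so use the tie-corrected normal approximation.
        E[W] = n(n+1)/4 = 7*8/4 = 14.
        Tie groups: |d|=2 (t=3); sum(t^3 - t) = 24.
        Var[W] = n(n+1)(2n+1)/24 - sum(t^3-t)/48 = 840/24 - 24/48 = 34.5.
        z = (W - E[W]) / sqrt(Var[W]) = (13 - 14) / 5.8737 = -0.1703.
        Two-sided p = 2*Phi(z) = 0.864813.
Step 6: alpha = 0.1. fail to reject H0.

W+ = 15, W- = 13, W = min = 13, p = 0.864813, fail to reject H0.


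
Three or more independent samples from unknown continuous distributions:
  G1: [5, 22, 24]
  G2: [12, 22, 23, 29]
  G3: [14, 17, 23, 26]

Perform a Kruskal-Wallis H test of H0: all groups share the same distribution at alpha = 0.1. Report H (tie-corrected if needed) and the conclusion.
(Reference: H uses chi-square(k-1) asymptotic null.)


Step 1: Combine all N = 11 observations and assign midranks.
sorted (value, group, rank): (5,G1,1), (12,G2,2), (14,G3,3), (17,G3,4), (22,G1,5.5), (22,G2,5.5), (23,G2,7.5), (23,G3,7.5), (24,G1,9), (26,G3,10), (29,G2,11)
Step 2: Sum ranks within each group.
R_1 = 15.5 (n_1 = 3)
R_2 = 26 (n_2 = 4)
R_3 = 24.5 (n_3 = 4)
Step 3: H = 12/(N(N+1)) * sum(R_i^2/n_i) - 3(N+1)
     = 12/(11*12) * (15.5^2/3 + 26^2/4 + 24.5^2/4) - 3*12
     = 0.090909 * 399.146 - 36
     = 0.285985.
Step 4: Ties present; correction factor C = 1 - 12/(11^3 - 11) = 0.990909. Corrected H = 0.285985 / 0.990909 = 0.288609.
Step 5: Under H0, H ~ chi^2(2); p-value = 0.865624.
Step 6: alpha = 0.1. fail to reject H0.

H = 0.2886, df = 2, p = 0.865624, fail to reject H0.


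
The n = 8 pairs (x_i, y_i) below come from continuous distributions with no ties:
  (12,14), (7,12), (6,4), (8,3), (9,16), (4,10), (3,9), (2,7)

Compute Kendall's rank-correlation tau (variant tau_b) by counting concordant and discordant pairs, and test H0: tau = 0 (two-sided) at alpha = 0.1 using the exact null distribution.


Step 1: Enumerate the 28 unordered pairs (i,j) with i<j and classify each by sign(x_j-x_i) * sign(y_j-y_i).
  (1,2):dx=-5,dy=-2->C; (1,3):dx=-6,dy=-10->C; (1,4):dx=-4,dy=-11->C; (1,5):dx=-3,dy=+2->D
  (1,6):dx=-8,dy=-4->C; (1,7):dx=-9,dy=-5->C; (1,8):dx=-10,dy=-7->C; (2,3):dx=-1,dy=-8->C
  (2,4):dx=+1,dy=-9->D; (2,5):dx=+2,dy=+4->C; (2,6):dx=-3,dy=-2->C; (2,7):dx=-4,dy=-3->C
  (2,8):dx=-5,dy=-5->C; (3,4):dx=+2,dy=-1->D; (3,5):dx=+3,dy=+12->C; (3,6):dx=-2,dy=+6->D
  (3,7):dx=-3,dy=+5->D; (3,8):dx=-4,dy=+3->D; (4,5):dx=+1,dy=+13->C; (4,6):dx=-4,dy=+7->D
  (4,7):dx=-5,dy=+6->D; (4,8):dx=-6,dy=+4->D; (5,6):dx=-5,dy=-6->C; (5,7):dx=-6,dy=-7->C
  (5,8):dx=-7,dy=-9->C; (6,7):dx=-1,dy=-1->C; (6,8):dx=-2,dy=-3->C; (7,8):dx=-1,dy=-2->C
Step 2: C = 19, D = 9, total pairs = 28.
Step 3: tau = (C - D)/(n(n-1)/2) = (19 - 9)/28 = 0.357143.
Step 4: Exact two-sided p-value (enumerate n! = 40320 permutations of y under H0): p = 0.275099.
Step 5: alpha = 0.1. fail to reject H0.

tau_b = 0.3571 (C=19, D=9), p = 0.275099, fail to reject H0.


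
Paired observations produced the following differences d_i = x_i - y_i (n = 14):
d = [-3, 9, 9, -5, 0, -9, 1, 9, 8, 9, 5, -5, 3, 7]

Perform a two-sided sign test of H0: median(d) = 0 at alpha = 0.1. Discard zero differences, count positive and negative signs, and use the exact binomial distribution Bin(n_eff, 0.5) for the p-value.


Step 1: Discard zero differences. Original n = 14; n_eff = number of nonzero differences = 13.
Nonzero differences (with sign): -3, +9, +9, -5, -9, +1, +9, +8, +9, +5, -5, +3, +7
Step 2: Count signs: positive = 9, negative = 4.
Step 3: Under H0: P(positive) = 0.5, so the number of positives S ~ Bin(13, 0.5).
Step 4: Two-sided exact p-value = sum of Bin(13,0.5) probabilities at or below the observed probability = 0.266846.
Step 5: alpha = 0.1. fail to reject H0.

n_eff = 13, pos = 9, neg = 4, p = 0.266846, fail to reject H0.


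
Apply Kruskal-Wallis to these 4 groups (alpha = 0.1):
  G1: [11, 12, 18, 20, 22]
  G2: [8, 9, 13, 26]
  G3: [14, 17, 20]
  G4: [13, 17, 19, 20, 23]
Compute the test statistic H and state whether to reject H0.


Step 1: Combine all N = 17 observations and assign midranks.
sorted (value, group, rank): (8,G2,1), (9,G2,2), (11,G1,3), (12,G1,4), (13,G2,5.5), (13,G4,5.5), (14,G3,7), (17,G3,8.5), (17,G4,8.5), (18,G1,10), (19,G4,11), (20,G1,13), (20,G3,13), (20,G4,13), (22,G1,15), (23,G4,16), (26,G2,17)
Step 2: Sum ranks within each group.
R_1 = 45 (n_1 = 5)
R_2 = 25.5 (n_2 = 4)
R_3 = 28.5 (n_3 = 3)
R_4 = 54 (n_4 = 5)
Step 3: H = 12/(N(N+1)) * sum(R_i^2/n_i) - 3(N+1)
     = 12/(17*18) * (45^2/5 + 25.5^2/4 + 28.5^2/3 + 54^2/5) - 3*18
     = 0.039216 * 1421.51 - 54
     = 1.745588.
Step 4: Ties present; correction factor C = 1 - 36/(17^3 - 17) = 0.992647. Corrected H = 1.745588 / 0.992647 = 1.758519.
Step 5: Under H0, H ~ chi^2(3); p-value = 0.624003.
Step 6: alpha = 0.1. fail to reject H0.

H = 1.7585, df = 3, p = 0.624003, fail to reject H0.


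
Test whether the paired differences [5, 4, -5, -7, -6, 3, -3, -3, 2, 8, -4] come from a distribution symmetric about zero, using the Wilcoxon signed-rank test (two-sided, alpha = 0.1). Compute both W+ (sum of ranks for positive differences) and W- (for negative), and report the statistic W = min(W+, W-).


Step 1: Drop any zero differences (none here) and take |d_i|.
|d| = [5, 4, 5, 7, 6, 3, 3, 3, 2, 8, 4]
Step 2: Midrank |d_i| (ties get averaged ranks).
ranks: |5|->7.5, |4|->5.5, |5|->7.5, |7|->10, |6|->9, |3|->3, |3|->3, |3|->3, |2|->1, |8|->11, |4|->5.5
Step 3: Attach original signs; sum ranks with positive sign and with negative sign.
W+ = 7.5 + 5.5 + 3 + 1 + 11 = 28
W- = 7.5 + 10 + 9 + 3 + 3 + 5.5 = 38
(Check: W+ + W- = 66 should equal n(n+1)/2 = 66.)
Step 4: Test statistic W = min(W+, W-) = 28.
Step 5: Ties in |d|, so use the tie-corrected normal approximation.
        E[W] = n(n+1)/4 = 11*12/4 = 33.
        Tie groups: |d|=3 (t=3), |d|=4 (t=2), |d|=5 (t=2); sum(t^3 - t) = 36.
        Var[W] = n(n+1)(2n+1)/24 - sum(t^3-t)/48 = 3036/24 - 36/48 = 125.75.
        z = (W - E[W]) / sqrt(Var[W]) = (28 - 33) / 11.2138 = -0.4459.
        Two-sided p = 2*Phi(z) = 0.655685.
Step 6: alpha = 0.1. fail to reject H0.

W+ = 28, W- = 38, W = min = 28, p = 0.655685, fail to reject H0.


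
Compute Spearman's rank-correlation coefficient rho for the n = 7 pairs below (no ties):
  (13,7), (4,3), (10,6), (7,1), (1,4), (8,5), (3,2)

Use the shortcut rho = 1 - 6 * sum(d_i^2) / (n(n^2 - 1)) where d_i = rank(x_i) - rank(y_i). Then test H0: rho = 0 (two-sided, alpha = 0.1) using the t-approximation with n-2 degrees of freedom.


Step 1: Rank x and y separately (midranks; no ties here).
rank(x): 13->7, 4->3, 10->6, 7->4, 1->1, 8->5, 3->2
rank(y): 7->7, 3->3, 6->6, 1->1, 4->4, 5->5, 2->2
Step 2: d_i = R_x(i) - R_y(i); compute d_i^2.
  (7-7)^2=0, (3-3)^2=0, (6-6)^2=0, (4-1)^2=9, (1-4)^2=9, (5-5)^2=0, (2-2)^2=0
sum(d^2) = 18.
Step 3: rho = 1 - 6*18 / (7*(7^2 - 1)) = 1 - 108/336 = 0.678571.
Step 4: Under H0, t = rho * sqrt((n-2)/(1-rho^2)) = 2.0657 ~ t(5).
Step 5: Two-sided p-value from the t-distribution with 5 df = 0.093750.
Step 6: alpha = 0.1. reject H0.

rho = 0.6786, p = 0.093750, reject H0 at alpha = 0.1.


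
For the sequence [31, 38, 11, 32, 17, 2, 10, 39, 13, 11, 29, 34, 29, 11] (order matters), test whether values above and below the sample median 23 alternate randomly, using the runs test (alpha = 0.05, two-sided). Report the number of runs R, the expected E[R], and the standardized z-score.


Step 1: Compute median = 23; label A = above, B = below.
Labels in order: AABABBBABBAAAB  (n_A = 7, n_B = 7)
Step 2: Count runs R = 8.
Step 3: Under H0 (random ordering), E[R] = 2*n_A*n_B/(n_A+n_B) + 1 = 2*7*7/14 + 1 = 8.0000.
        Var[R] = 2*n_A*n_B*(2*n_A*n_B - n_A - n_B) / ((n_A+n_B)^2 * (n_A+n_B-1)) = 8232/2548 = 3.2308.
        SD[R] = 1.7974.
Step 4: R = E[R], so z = 0 with no continuity correction.
Step 5: Two-sided p-value via normal approximation = 2*(1 - Phi(|z|)) = 1.000000.
Step 6: alpha = 0.05. fail to reject H0.

R = 8, z = 0.0000, p = 1.000000, fail to reject H0.


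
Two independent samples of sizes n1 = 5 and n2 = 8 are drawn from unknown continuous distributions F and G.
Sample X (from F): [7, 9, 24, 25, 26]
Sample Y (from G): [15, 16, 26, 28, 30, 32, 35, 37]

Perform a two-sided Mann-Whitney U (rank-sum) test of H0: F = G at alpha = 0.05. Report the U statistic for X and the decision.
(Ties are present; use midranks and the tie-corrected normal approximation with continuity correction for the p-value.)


Step 1: Combine and sort all 13 observations; assign midranks.
sorted (value, group): (7,X), (9,X), (15,Y), (16,Y), (24,X), (25,X), (26,X), (26,Y), (28,Y), (30,Y), (32,Y), (35,Y), (37,Y)
ranks: 7->1, 9->2, 15->3, 16->4, 24->5, 25->6, 26->7.5, 26->7.5, 28->9, 30->10, 32->11, 35->12, 37->13
Step 2: Rank sum for X: R1 = 1 + 2 + 5 + 6 + 7.5 = 21.5.
Step 3: U_X = R1 - n1(n1+1)/2 = 21.5 - 5*6/2 = 21.5 - 15 = 6.5.
       U_Y = n1*n2 - U_X = 40 - 6.5 = 33.5.
Step 4: Ties are present, so use the tie-corrected normal approximation (with continuity correction) for the p-value.
Step 5: p-value = 0.056699; compare to alpha = 0.05. fail to reject H0.

U_X = 6.5, p = 0.056699, fail to reject H0 at alpha = 0.05.


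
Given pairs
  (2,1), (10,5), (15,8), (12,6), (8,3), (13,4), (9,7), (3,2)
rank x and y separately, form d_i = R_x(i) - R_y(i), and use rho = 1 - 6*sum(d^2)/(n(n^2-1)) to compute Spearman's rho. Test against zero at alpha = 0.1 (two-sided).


Step 1: Rank x and y separately (midranks; no ties here).
rank(x): 2->1, 10->5, 15->8, 12->6, 8->3, 13->7, 9->4, 3->2
rank(y): 1->1, 5->5, 8->8, 6->6, 3->3, 4->4, 7->7, 2->2
Step 2: d_i = R_x(i) - R_y(i); compute d_i^2.
  (1-1)^2=0, (5-5)^2=0, (8-8)^2=0, (6-6)^2=0, (3-3)^2=0, (7-4)^2=9, (4-7)^2=9, (2-2)^2=0
sum(d^2) = 18.
Step 3: rho = 1 - 6*18 / (8*(8^2 - 1)) = 1 - 108/504 = 0.785714.
Step 4: Under H0, t = rho * sqrt((n-2)/(1-rho^2)) = 3.1113 ~ t(6).
Step 5: Two-sided p-value from the t-distribution with 6 df = 0.020815.
Step 6: alpha = 0.1. reject H0.

rho = 0.7857, p = 0.020815, reject H0 at alpha = 0.1.


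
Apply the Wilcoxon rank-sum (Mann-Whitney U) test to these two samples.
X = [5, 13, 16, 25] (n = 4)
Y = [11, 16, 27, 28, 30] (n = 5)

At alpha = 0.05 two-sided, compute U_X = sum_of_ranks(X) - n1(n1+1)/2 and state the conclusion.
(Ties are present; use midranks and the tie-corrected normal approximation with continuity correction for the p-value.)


Step 1: Combine and sort all 9 observations; assign midranks.
sorted (value, group): (5,X), (11,Y), (13,X), (16,X), (16,Y), (25,X), (27,Y), (28,Y), (30,Y)
ranks: 5->1, 11->2, 13->3, 16->4.5, 16->4.5, 25->6, 27->7, 28->8, 30->9
Step 2: Rank sum for X: R1 = 1 + 3 + 4.5 + 6 = 14.5.
Step 3: U_X = R1 - n1(n1+1)/2 = 14.5 - 4*5/2 = 14.5 - 10 = 4.5.
       U_Y = n1*n2 - U_X = 20 - 4.5 = 15.5.
Step 4: Ties are present, so use the tie-corrected normal approximation (with continuity correction) for the p-value.
Step 5: p-value = 0.218742; compare to alpha = 0.05. fail to reject H0.

U_X = 4.5, p = 0.218742, fail to reject H0 at alpha = 0.05.


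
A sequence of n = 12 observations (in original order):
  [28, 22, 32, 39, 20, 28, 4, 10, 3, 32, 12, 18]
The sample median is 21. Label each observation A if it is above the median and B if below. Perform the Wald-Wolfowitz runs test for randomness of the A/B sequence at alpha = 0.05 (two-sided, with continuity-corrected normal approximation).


Step 1: Compute median = 21; label A = above, B = below.
Labels in order: AAAABABBBABB  (n_A = 6, n_B = 6)
Step 2: Count runs R = 6.
Step 3: Under H0 (random ordering), E[R] = 2*n_A*n_B/(n_A+n_B) + 1 = 2*6*6/12 + 1 = 7.0000.
        Var[R] = 2*n_A*n_B*(2*n_A*n_B - n_A - n_B) / ((n_A+n_B)^2 * (n_A+n_B-1)) = 4320/1584 = 2.7273.
        SD[R] = 1.6514.
Step 4: Continuity-corrected z = (R + 0.5 - E[R]) / SD[R] = (6 + 0.5 - 7.0000) / 1.6514 = -0.3028.
Step 5: Two-sided p-value via normal approximation = 2*(1 - Phi(|z|)) = 0.762069.
Step 6: alpha = 0.05. fail to reject H0.

R = 6, z = -0.3028, p = 0.762069, fail to reject H0.


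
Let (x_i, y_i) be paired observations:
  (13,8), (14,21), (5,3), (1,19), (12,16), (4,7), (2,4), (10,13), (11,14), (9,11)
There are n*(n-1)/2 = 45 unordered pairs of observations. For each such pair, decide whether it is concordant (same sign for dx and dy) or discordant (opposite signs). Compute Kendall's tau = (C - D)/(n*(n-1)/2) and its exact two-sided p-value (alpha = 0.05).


Step 1: Enumerate the 45 unordered pairs (i,j) with i<j and classify each by sign(x_j-x_i) * sign(y_j-y_i).
  (1,2):dx=+1,dy=+13->C; (1,3):dx=-8,dy=-5->C; (1,4):dx=-12,dy=+11->D; (1,5):dx=-1,dy=+8->D
  (1,6):dx=-9,dy=-1->C; (1,7):dx=-11,dy=-4->C; (1,8):dx=-3,dy=+5->D; (1,9):dx=-2,dy=+6->D
  (1,10):dx=-4,dy=+3->D; (2,3):dx=-9,dy=-18->C; (2,4):dx=-13,dy=-2->C; (2,5):dx=-2,dy=-5->C
  (2,6):dx=-10,dy=-14->C; (2,7):dx=-12,dy=-17->C; (2,8):dx=-4,dy=-8->C; (2,9):dx=-3,dy=-7->C
  (2,10):dx=-5,dy=-10->C; (3,4):dx=-4,dy=+16->D; (3,5):dx=+7,dy=+13->C; (3,6):dx=-1,dy=+4->D
  (3,7):dx=-3,dy=+1->D; (3,8):dx=+5,dy=+10->C; (3,9):dx=+6,dy=+11->C; (3,10):dx=+4,dy=+8->C
  (4,5):dx=+11,dy=-3->D; (4,6):dx=+3,dy=-12->D; (4,7):dx=+1,dy=-15->D; (4,8):dx=+9,dy=-6->D
  (4,9):dx=+10,dy=-5->D; (4,10):dx=+8,dy=-8->D; (5,6):dx=-8,dy=-9->C; (5,7):dx=-10,dy=-12->C
  (5,8):dx=-2,dy=-3->C; (5,9):dx=-1,dy=-2->C; (5,10):dx=-3,dy=-5->C; (6,7):dx=-2,dy=-3->C
  (6,8):dx=+6,dy=+6->C; (6,9):dx=+7,dy=+7->C; (6,10):dx=+5,dy=+4->C; (7,8):dx=+8,dy=+9->C
  (7,9):dx=+9,dy=+10->C; (7,10):dx=+7,dy=+7->C; (8,9):dx=+1,dy=+1->C; (8,10):dx=-1,dy=-2->C
  (9,10):dx=-2,dy=-3->C
Step 2: C = 31, D = 14, total pairs = 45.
Step 3: tau = (C - D)/(n(n-1)/2) = (31 - 14)/45 = 0.377778.
Step 4: Exact two-sided p-value (enumerate n! = 3628800 permutations of y under H0): p = 0.155742.
Step 5: alpha = 0.05. fail to reject H0.

tau_b = 0.3778 (C=31, D=14), p = 0.155742, fail to reject H0.


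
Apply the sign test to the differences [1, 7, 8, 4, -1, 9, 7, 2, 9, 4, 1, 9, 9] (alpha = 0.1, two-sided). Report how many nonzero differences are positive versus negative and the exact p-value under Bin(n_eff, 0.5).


Step 1: Discard zero differences. Original n = 13; n_eff = number of nonzero differences = 13.
Nonzero differences (with sign): +1, +7, +8, +4, -1, +9, +7, +2, +9, +4, +1, +9, +9
Step 2: Count signs: positive = 12, negative = 1.
Step 3: Under H0: P(positive) = 0.5, so the number of positives S ~ Bin(13, 0.5).
Step 4: Two-sided exact p-value = sum of Bin(13,0.5) probabilities at or below the observed probability = 0.003418.
Step 5: alpha = 0.1. reject H0.

n_eff = 13, pos = 12, neg = 1, p = 0.003418, reject H0.


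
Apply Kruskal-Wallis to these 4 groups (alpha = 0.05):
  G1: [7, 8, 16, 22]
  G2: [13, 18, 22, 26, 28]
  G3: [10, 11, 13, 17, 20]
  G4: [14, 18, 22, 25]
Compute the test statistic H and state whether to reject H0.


Step 1: Combine all N = 18 observations and assign midranks.
sorted (value, group, rank): (7,G1,1), (8,G1,2), (10,G3,3), (11,G3,4), (13,G2,5.5), (13,G3,5.5), (14,G4,7), (16,G1,8), (17,G3,9), (18,G2,10.5), (18,G4,10.5), (20,G3,12), (22,G1,14), (22,G2,14), (22,G4,14), (25,G4,16), (26,G2,17), (28,G2,18)
Step 2: Sum ranks within each group.
R_1 = 25 (n_1 = 4)
R_2 = 65 (n_2 = 5)
R_3 = 33.5 (n_3 = 5)
R_4 = 47.5 (n_4 = 4)
Step 3: H = 12/(N(N+1)) * sum(R_i^2/n_i) - 3(N+1)
     = 12/(18*19) * (25^2/4 + 65^2/5 + 33.5^2/5 + 47.5^2/4) - 3*19
     = 0.035088 * 1789.76 - 57
     = 5.798684.
Step 4: Ties present; correction factor C = 1 - 36/(18^3 - 18) = 0.993808. Corrected H = 5.798684 / 0.993808 = 5.834813.
Step 5: Under H0, H ~ chi^2(3); p-value = 0.119929.
Step 6: alpha = 0.05. fail to reject H0.

H = 5.8348, df = 3, p = 0.119929, fail to reject H0.


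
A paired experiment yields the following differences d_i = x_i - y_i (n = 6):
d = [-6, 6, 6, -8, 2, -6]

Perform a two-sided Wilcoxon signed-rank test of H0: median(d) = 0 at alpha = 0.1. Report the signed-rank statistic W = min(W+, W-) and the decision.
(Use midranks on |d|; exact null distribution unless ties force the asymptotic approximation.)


Step 1: Drop any zero differences (none here) and take |d_i|.
|d| = [6, 6, 6, 8, 2, 6]
Step 2: Midrank |d_i| (ties get averaged ranks).
ranks: |6|->3.5, |6|->3.5, |6|->3.5, |8|->6, |2|->1, |6|->3.5
Step 3: Attach original signs; sum ranks with positive sign and with negative sign.
W+ = 3.5 + 3.5 + 1 = 8
W- = 3.5 + 6 + 3.5 = 13
(Check: W+ + W- = 21 should equal n(n+1)/2 = 21.)
Step 4: Test statistic W = min(W+, W-) = 8.
Step 5: Ties in |d|, so use the tie-corrected normal approximation.
        E[W] = n(n+1)/4 = 6*7/4 = 10.5.
        Tie groups: |d|=6 (t=4); sum(t^3 - t) = 60.
        Var[W] = n(n+1)(2n+1)/24 - sum(t^3-t)/48 = 546/24 - 60/48 = 21.5.
        z = (W - E[W]) / sqrt(Var[W]) = (8 - 10.5) / 4.6368 = -0.5392.
        Two-sided p = 2*Phi(z) = 0.589774.
Step 6: alpha = 0.1. fail to reject H0.

W+ = 8, W- = 13, W = min = 8, p = 0.589774, fail to reject H0.


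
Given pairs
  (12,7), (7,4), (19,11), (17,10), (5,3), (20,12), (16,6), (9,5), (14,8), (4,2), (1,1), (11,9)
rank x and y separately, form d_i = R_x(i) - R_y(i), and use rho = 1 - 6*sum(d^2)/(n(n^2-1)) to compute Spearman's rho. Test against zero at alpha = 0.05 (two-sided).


Step 1: Rank x and y separately (midranks; no ties here).
rank(x): 12->7, 7->4, 19->11, 17->10, 5->3, 20->12, 16->9, 9->5, 14->8, 4->2, 1->1, 11->6
rank(y): 7->7, 4->4, 11->11, 10->10, 3->3, 12->12, 6->6, 5->5, 8->8, 2->2, 1->1, 9->9
Step 2: d_i = R_x(i) - R_y(i); compute d_i^2.
  (7-7)^2=0, (4-4)^2=0, (11-11)^2=0, (10-10)^2=0, (3-3)^2=0, (12-12)^2=0, (9-6)^2=9, (5-5)^2=0, (8-8)^2=0, (2-2)^2=0, (1-1)^2=0, (6-9)^2=9
sum(d^2) = 18.
Step 3: rho = 1 - 6*18 / (12*(12^2 - 1)) = 1 - 108/1716 = 0.937063.
Step 4: Under H0, t = rho * sqrt((n-2)/(1-rho^2)) = 8.4868 ~ t(10).
Step 5: Two-sided p-value from the t-distribution with 10 df = 0.000007.
Step 6: alpha = 0.05. reject H0.

rho = 0.9371, p = 0.000007, reject H0 at alpha = 0.05.


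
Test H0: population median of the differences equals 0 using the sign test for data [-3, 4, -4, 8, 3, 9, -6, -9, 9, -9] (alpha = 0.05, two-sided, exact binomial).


Step 1: Discard zero differences. Original n = 10; n_eff = number of nonzero differences = 10.
Nonzero differences (with sign): -3, +4, -4, +8, +3, +9, -6, -9, +9, -9
Step 2: Count signs: positive = 5, negative = 5.
Step 3: Under H0: P(positive) = 0.5, so the number of positives S ~ Bin(10, 0.5).
Step 4: Two-sided exact p-value = sum of Bin(10,0.5) probabilities at or below the observed probability = 1.000000.
Step 5: alpha = 0.05. fail to reject H0.

n_eff = 10, pos = 5, neg = 5, p = 1.000000, fail to reject H0.
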